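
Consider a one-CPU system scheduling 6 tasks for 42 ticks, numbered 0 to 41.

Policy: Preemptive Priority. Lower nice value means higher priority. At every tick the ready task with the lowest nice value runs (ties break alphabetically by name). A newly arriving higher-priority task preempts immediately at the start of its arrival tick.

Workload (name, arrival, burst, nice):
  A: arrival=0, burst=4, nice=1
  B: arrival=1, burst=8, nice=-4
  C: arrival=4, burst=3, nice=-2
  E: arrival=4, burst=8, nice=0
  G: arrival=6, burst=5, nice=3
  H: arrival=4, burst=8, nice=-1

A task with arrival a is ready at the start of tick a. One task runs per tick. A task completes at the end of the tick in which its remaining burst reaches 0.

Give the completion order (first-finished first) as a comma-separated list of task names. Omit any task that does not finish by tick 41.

completion order = B, C, H, E, A, G

t=0: ready={A} → run A
t=1: ready={A,B} → run B
t=2: ready={A,B} → run B
t=3: ready={A,B} → run B
t=4: ready={A,B,C,E,H} → run B
t=5: ready={A,B,C,E,H} → run B
t=6: ready={A,B,C,E,G,H} → run B
t=7: ready={A,B,C,E,G,H} → run B
t=8: ready={A,B,C,E,G,H} → run B
t=9: ready={A,C,E,G,H} → run C
t=10: ready={A,C,E,G,H} → run C
t=11: ready={A,C,E,G,H} → run C
t=12: ready={A,E,G,H} → run H
t=13: ready={A,E,G,H} → run H
t=14: ready={A,E,G,H} → run H
t=15: ready={A,E,G,H} → run H
t=16: ready={A,E,G,H} → run H
t=17: ready={A,E,G,H} → run H
t=18: ready={A,E,G,H} → run H
t=19: ready={A,E,G,H} → run H
t=20: ready={A,E,G} → run E
t=21: ready={A,E,G} → run E
t=22: ready={A,E,G} → run E
t=23: ready={A,E,G} → run E
t=24: ready={A,E,G} → run E
t=25: ready={A,E,G} → run E
t=26: ready={A,E,G} → run E
t=27: ready={A,E,G} → run E
t=28: ready={A,G} → run A
t=29: ready={A,G} → run A
t=30: ready={A,G} → run A
t=31: ready={G} → run G
t=32: ready={G} → run G
t=33: ready={G} → run G
t=34: ready={G} → run G
t=35: ready={G} → run G
t=36: (idle)
t=37: (idle)
t=38: (idle)
t=39: (idle)
t=40: (idle)
t=41: (idle)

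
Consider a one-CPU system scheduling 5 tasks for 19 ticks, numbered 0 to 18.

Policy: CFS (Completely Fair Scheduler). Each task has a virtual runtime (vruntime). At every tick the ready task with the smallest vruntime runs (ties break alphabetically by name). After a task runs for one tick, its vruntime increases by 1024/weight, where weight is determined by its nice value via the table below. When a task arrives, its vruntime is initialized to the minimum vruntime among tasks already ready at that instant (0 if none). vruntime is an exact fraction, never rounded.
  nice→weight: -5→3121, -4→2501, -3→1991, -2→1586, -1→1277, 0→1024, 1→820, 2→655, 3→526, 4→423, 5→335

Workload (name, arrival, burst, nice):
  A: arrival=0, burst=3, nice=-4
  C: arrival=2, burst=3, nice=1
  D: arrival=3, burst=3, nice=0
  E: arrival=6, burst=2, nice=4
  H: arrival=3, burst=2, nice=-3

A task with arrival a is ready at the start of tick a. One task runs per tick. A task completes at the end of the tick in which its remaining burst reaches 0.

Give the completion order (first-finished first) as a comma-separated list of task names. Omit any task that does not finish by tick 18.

t=0: vr[A=0] → run A
t=1: vr[A=1024/2501] → run A
t=2: vr[A=2048/2501 C=2048/2501] → run A
t=3: vr[C=2048/2501 D=2048/2501 H=2048/2501] → run C
t=4: vr[C=25856/12505 D=2048/2501 H=2048/2501] → run D
t=5: vr[C=25856/12505 D=4549/2501 H=2048/2501] → run H
t=6: vr[C=25856/12505 D=4549/2501 E=6638592/4979491 H=6638592/4979491] → run E
t=7: vr[C=25856/12505 D=4549/2501 E=7907123200/2106324693 H=6638592/4979491] → run H
t=8: vr[C=25856/12505 D=4549/2501 E=7907123200/2106324693] → run D
t=9: vr[C=25856/12505 D=7050/2501 E=7907123200/2106324693] → run C
t=10: vr[C=41472/12505 D=7050/2501 E=7907123200/2106324693] → run D
t=11: vr[C=41472/12505 E=7907123200/2106324693] → run C
t=12: vr[E=7907123200/2106324693] → run E
t=13: (idle)
t=14: (idle)
t=15: (idle)
t=16: (idle)
t=17: (idle)
t=18: (idle)

completion order = A, H, D, C, E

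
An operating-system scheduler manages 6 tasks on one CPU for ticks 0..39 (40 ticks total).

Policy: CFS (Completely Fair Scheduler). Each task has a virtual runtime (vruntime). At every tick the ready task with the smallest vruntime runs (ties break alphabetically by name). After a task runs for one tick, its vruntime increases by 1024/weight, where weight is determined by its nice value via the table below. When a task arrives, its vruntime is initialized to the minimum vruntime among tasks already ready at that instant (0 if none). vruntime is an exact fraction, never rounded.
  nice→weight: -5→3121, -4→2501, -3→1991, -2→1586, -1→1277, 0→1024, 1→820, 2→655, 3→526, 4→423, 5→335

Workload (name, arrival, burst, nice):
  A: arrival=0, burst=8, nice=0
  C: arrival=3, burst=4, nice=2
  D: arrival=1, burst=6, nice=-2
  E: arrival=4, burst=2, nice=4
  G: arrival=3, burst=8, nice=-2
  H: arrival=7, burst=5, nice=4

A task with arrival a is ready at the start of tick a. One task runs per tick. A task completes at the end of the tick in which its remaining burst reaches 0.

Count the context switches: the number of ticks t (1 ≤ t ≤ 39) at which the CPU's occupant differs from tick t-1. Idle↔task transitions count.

context switches = 31

t=0: vr[A=0] → run A
t=1: vr[A=1 D=1] → run A
t=2: vr[A=2 D=1] → run D
t=3: vr[A=2 C=1305/793 D=1305/793 G=1305/793] → run C
t=4: vr[A=2 C=1666807/519415 D=1305/793 E=1305/793 G=1305/793] → run D
t=5: vr[A=2 C=1666807/519415 D=1817/793 E=1305/793 G=1305/793] → run E
t=6: vr[A=2 C=1666807/519415 D=1817/793 E=1364047/335439 G=1305/793] → run G
t=7: vr[A=2 C=1666807/519415 D=1817/793 E=1364047/335439 G=1817/793 H=2] → run A
t=8: vr[A=3 C=1666807/519415 D=1817/793 E=1364047/335439 G=1817/793 H=2] → run H
t=9: vr[A=3 C=1666807/519415 D=1817/793 E=1364047/335439 G=1817/793 H=1870/423] → run D
t=10: vr[A=3 C=1666807/519415 D=2329/793 E=1364047/335439 G=1817/793 H=1870/423] → run G
t=11: vr[A=3 C=1666807/519415 D=2329/793 E=1364047/335439 G=2329/793 H=1870/423] → run D
t=12: vr[A=3 C=1666807/519415 D=2841/793 E=1364047/335439 G=2329/793 H=1870/423] → run G
t=13: vr[A=3 C=1666807/519415 D=2841/793 E=1364047/335439 G=2841/793 H=1870/423] → run A
t=14: vr[A=4 C=1666807/519415 D=2841/793 E=1364047/335439 G=2841/793 H=1870/423] → run C
t=15: vr[A=4 C=2478839/519415 D=2841/793 E=1364047/335439 G=2841/793 H=1870/423] → run D
t=16: vr[A=4 C=2478839/519415 D=3353/793 E=1364047/335439 G=2841/793 H=1870/423] → run G
t=17: vr[A=4 C=2478839/519415 D=3353/793 E=1364047/335439 G=3353/793 H=1870/423] → run A
t=18: vr[A=5 C=2478839/519415 D=3353/793 E=1364047/335439 G=3353/793 H=1870/423] → run E
t=19: vr[A=5 C=2478839/519415 D=3353/793 G=3353/793 H=1870/423] → run D
t=20: vr[A=5 C=2478839/519415 G=3353/793 H=1870/423] → run G
t=21: vr[A=5 C=2478839/519415 G=3865/793 H=1870/423] → run H
t=22: vr[A=5 C=2478839/519415 G=3865/793 H=2894/423] → run C
t=23: vr[A=5 C=3290871/519415 G=3865/793 H=2894/423] → run G
t=24: vr[A=5 C=3290871/519415 G=4377/793 H=2894/423] → run A
t=25: vr[A=6 C=3290871/519415 G=4377/793 H=2894/423] → run G
t=26: vr[A=6 C=3290871/519415 G=4889/793 H=2894/423] → run A
t=27: vr[A=7 C=3290871/519415 G=4889/793 H=2894/423] → run G
t=28: vr[A=7 C=3290871/519415 H=2894/423] → run C
t=29: vr[A=7 H=2894/423] → run H
t=30: vr[A=7 H=1306/141] → run A
t=31: vr[H=1306/141] → run H
t=32: vr[H=4942/423] → run H
t=33: (idle)
t=34: (idle)
t=35: (idle)
t=36: (idle)
t=37: (idle)
t=38: (idle)
t=39: (idle)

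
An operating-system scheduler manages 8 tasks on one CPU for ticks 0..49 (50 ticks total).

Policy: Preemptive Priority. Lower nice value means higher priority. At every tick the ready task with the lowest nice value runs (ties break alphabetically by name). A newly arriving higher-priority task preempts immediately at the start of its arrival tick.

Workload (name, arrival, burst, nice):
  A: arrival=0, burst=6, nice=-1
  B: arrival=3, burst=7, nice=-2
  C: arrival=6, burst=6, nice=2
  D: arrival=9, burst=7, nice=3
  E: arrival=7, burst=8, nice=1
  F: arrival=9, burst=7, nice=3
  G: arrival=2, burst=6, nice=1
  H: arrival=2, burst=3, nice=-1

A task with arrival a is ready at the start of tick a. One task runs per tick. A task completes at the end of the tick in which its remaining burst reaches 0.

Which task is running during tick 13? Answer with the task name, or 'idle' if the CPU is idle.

t=0: ready={A} → run A
t=1: ready={A} → run A
t=2: ready={A,G,H} → run A
t=3: ready={A,B,G,H} → run B
t=4: ready={A,B,G,H} → run B
t=5: ready={A,B,G,H} → run B
t=6: ready={A,B,C,G,H} → run B
t=7: ready={A,B,C,E,G,H} → run B
t=8: ready={A,B,C,E,G,H} → run B
t=9: ready={A,B,C,D,E,F,G,H} → run B
t=10: ready={A,C,D,E,F,G,H} → run A
t=11: ready={A,C,D,E,F,G,H} → run A
t=12: ready={A,C,D,E,F,G,H} → run A
t=13: ready={C,D,E,F,G,H} → run H
t=14: ready={C,D,E,F,G,H} → run H
t=15: ready={C,D,E,F,G,H} → run H
t=16: ready={C,D,E,F,G} → run E
t=17: ready={C,D,E,F,G} → run E
t=18: ready={C,D,E,F,G} → run E
t=19: ready={C,D,E,F,G} → run E
t=20: ready={C,D,E,F,G} → run E
t=21: ready={C,D,E,F,G} → run E
t=22: ready={C,D,E,F,G} → run E
t=23: ready={C,D,E,F,G} → run E
t=24: ready={C,D,F,G} → run G
t=25: ready={C,D,F,G} → run G
t=26: ready={C,D,F,G} → run G
t=27: ready={C,D,F,G} → run G
t=28: ready={C,D,F,G} → run G
t=29: ready={C,D,F,G} → run G
t=30: ready={C,D,F} → run C
t=31: ready={C,D,F} → run C
t=32: ready={C,D,F} → run C
t=33: ready={C,D,F} → run C
t=34: ready={C,D,F} → run C
t=35: ready={C,D,F} → run C
t=36: ready={D,F} → run D
t=37: ready={D,F} → run D
t=38: ready={D,F} → run D
t=39: ready={D,F} → run D
t=40: ready={D,F} → run D
t=41: ready={D,F} → run D
t=42: ready={D,F} → run D
t=43: ready={F} → run F
t=44: ready={F} → run F
t=45: ready={F} → run F
t=46: ready={F} → run F
t=47: ready={F} → run F
t=48: ready={F} → run F
t=49: ready={F} → run F

running at tick 13 = H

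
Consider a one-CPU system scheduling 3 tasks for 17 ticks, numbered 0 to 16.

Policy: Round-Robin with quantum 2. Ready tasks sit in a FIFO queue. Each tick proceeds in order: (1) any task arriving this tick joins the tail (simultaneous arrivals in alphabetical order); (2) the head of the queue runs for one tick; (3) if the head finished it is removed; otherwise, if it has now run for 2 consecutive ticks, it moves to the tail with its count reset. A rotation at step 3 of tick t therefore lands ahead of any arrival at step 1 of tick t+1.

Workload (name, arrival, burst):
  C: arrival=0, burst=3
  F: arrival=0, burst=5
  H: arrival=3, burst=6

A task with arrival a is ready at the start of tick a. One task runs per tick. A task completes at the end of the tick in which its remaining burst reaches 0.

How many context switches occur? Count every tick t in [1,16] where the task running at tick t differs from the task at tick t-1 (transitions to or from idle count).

t=0: queue=[C,F] q_used=0 → run C
t=1: queue=[C,F] q_used=1 → run C
t=2: queue=[F,C] q_used=0 → run F
t=3: queue=[F,C,H] q_used=1 → run F
t=4: queue=[C,H,F] q_used=0 → run C
t=5: queue=[H,F] q_used=0 → run H
t=6: queue=[H,F] q_used=1 → run H
t=7: queue=[F,H] q_used=0 → run F
t=8: queue=[F,H] q_used=1 → run F
t=9: queue=[H,F] q_used=0 → run H
t=10: queue=[H,F] q_used=1 → run H
t=11: queue=[F,H] q_used=0 → run F
t=12: queue=[H] q_used=0 → run H
t=13: queue=[H] q_used=1 → run H
t=14: (idle)
t=15: (idle)
t=16: (idle)

context switches = 8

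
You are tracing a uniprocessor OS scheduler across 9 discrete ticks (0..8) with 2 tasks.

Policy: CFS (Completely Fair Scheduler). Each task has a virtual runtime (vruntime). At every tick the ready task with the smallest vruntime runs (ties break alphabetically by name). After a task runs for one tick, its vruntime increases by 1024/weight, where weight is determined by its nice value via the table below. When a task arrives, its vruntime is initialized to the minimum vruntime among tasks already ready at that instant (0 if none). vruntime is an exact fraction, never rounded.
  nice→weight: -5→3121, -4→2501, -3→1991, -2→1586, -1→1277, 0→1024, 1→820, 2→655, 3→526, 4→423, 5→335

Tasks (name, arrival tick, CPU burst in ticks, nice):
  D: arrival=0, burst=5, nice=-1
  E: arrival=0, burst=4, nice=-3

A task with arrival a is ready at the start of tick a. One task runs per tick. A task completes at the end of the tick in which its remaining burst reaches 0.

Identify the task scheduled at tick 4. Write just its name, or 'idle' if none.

running at tick 4 = E

t=0: vr[D=0 E=0] → run D
t=1: vr[D=1024/1277 E=0] → run E
t=2: vr[D=1024/1277 E=1024/1991] → run E
t=3: vr[D=1024/1277 E=2048/1991] → run D
t=4: vr[D=2048/1277 E=2048/1991] → run E
t=5: vr[D=2048/1277 E=3072/1991] → run E
t=6: vr[D=2048/1277] → run D
t=7: vr[D=3072/1277] → run D
t=8: vr[D=4096/1277] → run D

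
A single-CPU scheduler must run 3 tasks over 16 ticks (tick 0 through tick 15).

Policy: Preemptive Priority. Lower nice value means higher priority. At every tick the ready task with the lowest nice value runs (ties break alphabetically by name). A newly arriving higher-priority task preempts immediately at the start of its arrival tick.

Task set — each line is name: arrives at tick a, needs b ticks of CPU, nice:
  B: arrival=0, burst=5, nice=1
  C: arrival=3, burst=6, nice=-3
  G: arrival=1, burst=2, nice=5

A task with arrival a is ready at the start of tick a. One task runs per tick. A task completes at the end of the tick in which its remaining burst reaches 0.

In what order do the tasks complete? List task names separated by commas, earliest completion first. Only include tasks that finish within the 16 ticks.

completion order = C, B, G

t=0: ready={B} → run B
t=1: ready={B,G} → run B
t=2: ready={B,G} → run B
t=3: ready={B,C,G} → run C
t=4: ready={B,C,G} → run C
t=5: ready={B,C,G} → run C
t=6: ready={B,C,G} → run C
t=7: ready={B,C,G} → run C
t=8: ready={B,C,G} → run C
t=9: ready={B,G} → run B
t=10: ready={B,G} → run B
t=11: ready={G} → run G
t=12: ready={G} → run G
t=13: (idle)
t=14: (idle)
t=15: (idle)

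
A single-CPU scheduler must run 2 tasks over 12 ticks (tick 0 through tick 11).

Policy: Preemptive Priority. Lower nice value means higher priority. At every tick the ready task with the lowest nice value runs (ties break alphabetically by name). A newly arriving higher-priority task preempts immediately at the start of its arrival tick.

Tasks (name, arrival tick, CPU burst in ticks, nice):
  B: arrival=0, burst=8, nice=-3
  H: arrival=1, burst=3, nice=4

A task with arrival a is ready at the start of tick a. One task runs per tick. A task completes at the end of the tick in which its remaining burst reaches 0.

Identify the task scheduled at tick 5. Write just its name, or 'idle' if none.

t=0: ready={B} → run B
t=1: ready={B,H} → run B
t=2: ready={B,H} → run B
t=3: ready={B,H} → run B
t=4: ready={B,H} → run B
t=5: ready={B,H} → run B
t=6: ready={B,H} → run B
t=7: ready={B,H} → run B
t=8: ready={H} → run H
t=9: ready={H} → run H
t=10: ready={H} → run H
t=11: (idle)

running at tick 5 = B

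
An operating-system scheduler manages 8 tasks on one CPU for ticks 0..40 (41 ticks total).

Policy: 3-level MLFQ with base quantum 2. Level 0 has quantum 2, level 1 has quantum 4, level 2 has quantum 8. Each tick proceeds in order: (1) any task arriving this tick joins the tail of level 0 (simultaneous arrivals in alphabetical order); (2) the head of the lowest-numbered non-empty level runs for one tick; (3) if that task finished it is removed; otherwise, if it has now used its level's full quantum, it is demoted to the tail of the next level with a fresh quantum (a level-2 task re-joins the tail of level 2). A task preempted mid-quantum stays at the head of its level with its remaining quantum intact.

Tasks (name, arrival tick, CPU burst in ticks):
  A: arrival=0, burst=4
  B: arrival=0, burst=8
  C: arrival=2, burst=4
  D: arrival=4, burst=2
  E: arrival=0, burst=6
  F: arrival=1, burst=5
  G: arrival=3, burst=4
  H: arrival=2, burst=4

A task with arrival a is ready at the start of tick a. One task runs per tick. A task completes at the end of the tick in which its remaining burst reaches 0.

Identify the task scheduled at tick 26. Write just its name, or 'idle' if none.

running at tick 26 = F

t=0: L0/L1/L2 = ABE/-/- → run A
t=1: L0/L1/L2 = ABEF/-/- → run A
t=2: L0/L1/L2 = BEFCH/A/- → run B
t=3: L0/L1/L2 = BEFCHG/A/- → run B
t=4: L0/L1/L2 = EFCHGD/AB/- → run E
t=5: L0/L1/L2 = EFCHGD/AB/- → run E
t=6: L0/L1/L2 = FCHGD/ABE/- → run F
t=7: L0/L1/L2 = FCHGD/ABE/- → run F
t=8: L0/L1/L2 = CHGD/ABEF/- → run C
t=9: L0/L1/L2 = CHGD/ABEF/- → run C
t=10: L0/L1/L2 = HGD/ABEFC/- → run H
t=11: L0/L1/L2 = HGD/ABEFC/- → run H
t=12: L0/L1/L2 = GD/ABEFCH/- → run G
t=13: L0/L1/L2 = GD/ABEFCH/- → run G
t=14: L0/L1/L2 = D/ABEFCHG/- → run D
t=15: L0/L1/L2 = D/ABEFCHG/- → run D
t=16: L0/L1/L2 = -/ABEFCHG/- → run A
t=17: L0/L1/L2 = -/ABEFCHG/- → run A
t=18: L0/L1/L2 = -/BEFCHG/- → run B
t=19: L0/L1/L2 = -/BEFCHG/- → run B
t=20: L0/L1/L2 = -/BEFCHG/- → run B
t=21: L0/L1/L2 = -/BEFCHG/- → run B
t=22: L0/L1/L2 = -/EFCHG/B → run E
t=23: L0/L1/L2 = -/EFCHG/B → run E
t=24: L0/L1/L2 = -/EFCHG/B → run E
t=25: L0/L1/L2 = -/EFCHG/B → run E
t=26: L0/L1/L2 = -/FCHG/B → run F
t=27: L0/L1/L2 = -/FCHG/B → run F
t=28: L0/L1/L2 = -/FCHG/B → run F
t=29: L0/L1/L2 = -/CHG/B → run C
t=30: L0/L1/L2 = -/CHG/B → run C
t=31: L0/L1/L2 = -/HG/B → run H
t=32: L0/L1/L2 = -/HG/B → run H
t=33: L0/L1/L2 = -/G/B → run G
t=34: L0/L1/L2 = -/G/B → run G
t=35: L0/L1/L2 = -/-/B → run B
t=36: L0/L1/L2 = -/-/B → run B
t=37: (idle)
t=38: (idle)
t=39: (idle)
t=40: (idle)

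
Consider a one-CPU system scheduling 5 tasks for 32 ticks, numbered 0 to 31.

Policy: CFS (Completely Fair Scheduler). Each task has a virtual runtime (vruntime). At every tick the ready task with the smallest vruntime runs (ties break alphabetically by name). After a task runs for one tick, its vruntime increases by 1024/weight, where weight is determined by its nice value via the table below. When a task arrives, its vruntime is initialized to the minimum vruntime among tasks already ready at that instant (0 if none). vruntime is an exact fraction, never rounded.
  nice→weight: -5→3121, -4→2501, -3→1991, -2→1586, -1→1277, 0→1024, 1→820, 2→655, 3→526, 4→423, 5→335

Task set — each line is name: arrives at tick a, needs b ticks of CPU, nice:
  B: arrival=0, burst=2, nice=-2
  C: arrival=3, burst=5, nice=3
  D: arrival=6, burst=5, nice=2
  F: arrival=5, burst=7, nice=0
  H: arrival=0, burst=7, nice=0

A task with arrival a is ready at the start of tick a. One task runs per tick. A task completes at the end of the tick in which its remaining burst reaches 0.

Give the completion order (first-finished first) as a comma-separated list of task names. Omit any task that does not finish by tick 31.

completion order = B, H, F, D, C

t=0: vr[B=0 H=0] → run B
t=1: vr[B=512/793 H=0] → run H
t=2: vr[B=512/793 H=1] → run B
t=3: vr[C=1 H=1] → run C
t=4: vr[C=775/263 H=1] → run H
t=5: vr[C=775/263 F=2 H=2] → run F
t=6: vr[C=775/263 D=2 F=3 H=2] → run D
t=7: vr[C=775/263 D=2334/655 F=3 H=2] → run H
t=8: vr[C=775/263 D=2334/655 F=3 H=3] → run C
t=9: vr[C=1287/263 D=2334/655 F=3 H=3] → run F
t=10: vr[C=1287/263 D=2334/655 F=4 H=3] → run H
t=11: vr[C=1287/263 D=2334/655 F=4 H=4] → run D
t=12: vr[C=1287/263 D=3358/655 F=4 H=4] → run F
t=13: vr[C=1287/263 D=3358/655 F=5 H=4] → run H
t=14: vr[C=1287/263 D=3358/655 F=5 H=5] → run C
t=15: vr[C=1799/263 D=3358/655 F=5 H=5] → run F
t=16: vr[C=1799/263 D=3358/655 F=6 H=5] → run H
t=17: vr[C=1799/263 D=3358/655 F=6 H=6] → run D
t=18: vr[C=1799/263 D=4382/655 F=6 H=6] → run F
t=19: vr[C=1799/263 D=4382/655 F=7 H=6] → run H
t=20: vr[C=1799/263 D=4382/655 F=7] → run D
t=21: vr[C=1799/263 D=5406/655 F=7] → run C
t=22: vr[C=2311/263 D=5406/655 F=7] → run F
t=23: vr[C=2311/263 D=5406/655 F=8] → run F
t=24: vr[C=2311/263 D=5406/655] → run D
t=25: vr[C=2311/263] → run C
t=26: (idle)
t=27: (idle)
t=28: (idle)
t=29: (idle)
t=30: (idle)
t=31: (idle)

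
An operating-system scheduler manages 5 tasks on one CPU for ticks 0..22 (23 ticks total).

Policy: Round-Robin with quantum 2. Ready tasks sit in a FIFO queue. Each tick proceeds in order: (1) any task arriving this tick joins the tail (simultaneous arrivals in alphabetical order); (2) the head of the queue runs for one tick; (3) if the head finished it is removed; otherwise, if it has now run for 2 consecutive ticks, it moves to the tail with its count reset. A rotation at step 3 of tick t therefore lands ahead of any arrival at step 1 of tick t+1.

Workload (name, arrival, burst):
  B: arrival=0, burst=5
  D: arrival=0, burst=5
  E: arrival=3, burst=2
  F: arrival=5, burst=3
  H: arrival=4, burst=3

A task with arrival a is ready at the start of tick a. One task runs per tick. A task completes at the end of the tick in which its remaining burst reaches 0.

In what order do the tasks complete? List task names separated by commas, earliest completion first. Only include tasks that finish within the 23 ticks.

completion order = E, B, D, H, F

t=0: queue=[B,D] q_used=0 → run B
t=1: queue=[B,D] q_used=1 → run B
t=2: queue=[D,B] q_used=0 → run D
t=3: queue=[D,B,E] q_used=1 → run D
t=4: queue=[B,E,D,H] q_used=0 → run B
t=5: queue=[B,E,D,H,F] q_used=1 → run B
t=6: queue=[E,D,H,F,B] q_used=0 → run E
t=7: queue=[E,D,H,F,B] q_used=1 → run E
t=8: queue=[D,H,F,B] q_used=0 → run D
t=9: queue=[D,H,F,B] q_used=1 → run D
t=10: queue=[H,F,B,D] q_used=0 → run H
t=11: queue=[H,F,B,D] q_used=1 → run H
t=12: queue=[F,B,D,H] q_used=0 → run F
t=13: queue=[F,B,D,H] q_used=1 → run F
t=14: queue=[B,D,H,F] q_used=0 → run B
t=15: queue=[D,H,F] q_used=0 → run D
t=16: queue=[H,F] q_used=0 → run H
t=17: queue=[F] q_used=0 → run F
t=18: (idle)
t=19: (idle)
t=20: (idle)
t=21: (idle)
t=22: (idle)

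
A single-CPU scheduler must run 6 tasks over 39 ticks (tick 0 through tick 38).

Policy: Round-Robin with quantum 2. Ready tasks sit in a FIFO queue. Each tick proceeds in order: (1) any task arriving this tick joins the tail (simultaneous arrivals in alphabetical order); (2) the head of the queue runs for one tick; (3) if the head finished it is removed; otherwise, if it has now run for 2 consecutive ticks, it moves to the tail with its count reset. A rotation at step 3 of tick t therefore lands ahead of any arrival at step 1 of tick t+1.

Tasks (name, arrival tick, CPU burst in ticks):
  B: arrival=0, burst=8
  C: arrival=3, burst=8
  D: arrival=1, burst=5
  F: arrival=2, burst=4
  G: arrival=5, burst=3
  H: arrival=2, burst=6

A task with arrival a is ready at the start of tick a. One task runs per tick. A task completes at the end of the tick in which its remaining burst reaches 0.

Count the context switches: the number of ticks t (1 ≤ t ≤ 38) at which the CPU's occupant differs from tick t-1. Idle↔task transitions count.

t=0: queue=[B] q_used=0 → run B
t=1: queue=[B,D] q_used=1 → run B
t=2: queue=[D,B,F,H] q_used=0 → run D
t=3: queue=[D,B,F,H,C] q_used=1 → run D
t=4: queue=[B,F,H,C,D] q_used=0 → run B
t=5: queue=[B,F,H,C,D,G] q_used=1 → run B
t=6: queue=[F,H,C,D,G,B] q_used=0 → run F
t=7: queue=[F,H,C,D,G,B] q_used=1 → run F
t=8: queue=[H,C,D,G,B,F] q_used=0 → run H
t=9: queue=[H,C,D,G,B,F] q_used=1 → run H
t=10: queue=[C,D,G,B,F,H] q_used=0 → run C
t=11: queue=[C,D,G,B,F,H] q_used=1 → run C
t=12: queue=[D,G,B,F,H,C] q_used=0 → run D
t=13: queue=[D,G,B,F,H,C] q_used=1 → run D
t=14: queue=[G,B,F,H,C,D] q_used=0 → run G
t=15: queue=[G,B,F,H,C,D] q_used=1 → run G
t=16: queue=[B,F,H,C,D,G] q_used=0 → run B
t=17: queue=[B,F,H,C,D,G] q_used=1 → run B
t=18: queue=[F,H,C,D,G,B] q_used=0 → run F
t=19: queue=[F,H,C,D,G,B] q_used=1 → run F
t=20: queue=[H,C,D,G,B] q_used=0 → run H
t=21: queue=[H,C,D,G,B] q_used=1 → run H
t=22: queue=[C,D,G,B,H] q_used=0 → run C
t=23: queue=[C,D,G,B,H] q_used=1 → run C
t=24: queue=[D,G,B,H,C] q_used=0 → run D
t=25: queue=[G,B,H,C] q_used=0 → run G
t=26: queue=[B,H,C] q_used=0 → run B
t=27: queue=[B,H,C] q_used=1 → run B
t=28: queue=[H,C] q_used=0 → run H
t=29: queue=[H,C] q_used=1 → run H
t=30: queue=[C] q_used=0 → run C
t=31: queue=[C] q_used=1 → run C
t=32: queue=[C] q_used=0 → run C
t=33: queue=[C] q_used=1 → run C
t=34: (idle)
t=35: (idle)
t=36: (idle)
t=37: (idle)
t=38: (idle)

context switches = 17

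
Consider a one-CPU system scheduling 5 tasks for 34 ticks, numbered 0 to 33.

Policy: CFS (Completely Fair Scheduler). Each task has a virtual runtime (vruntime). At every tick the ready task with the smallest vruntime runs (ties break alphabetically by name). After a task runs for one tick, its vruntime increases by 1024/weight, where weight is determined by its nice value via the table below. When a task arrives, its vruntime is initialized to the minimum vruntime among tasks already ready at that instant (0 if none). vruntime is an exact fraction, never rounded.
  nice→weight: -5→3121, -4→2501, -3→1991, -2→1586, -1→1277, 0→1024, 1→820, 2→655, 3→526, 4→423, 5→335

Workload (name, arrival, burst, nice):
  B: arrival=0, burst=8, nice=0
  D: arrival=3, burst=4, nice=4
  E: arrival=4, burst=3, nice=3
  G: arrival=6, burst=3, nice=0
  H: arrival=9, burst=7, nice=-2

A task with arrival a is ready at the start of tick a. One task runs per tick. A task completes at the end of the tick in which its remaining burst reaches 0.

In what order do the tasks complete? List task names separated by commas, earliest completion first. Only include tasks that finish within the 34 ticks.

completion order = G, E, B, H, D

t=0: vr[B=0] → run B
t=1: vr[B=1] → run B
t=2: vr[B=2] → run B
t=3: vr[B=3 D=3] → run B
t=4: vr[B=4 D=3 E=3] → run D
t=5: vr[B=4 D=2293/423 E=3] → run E
t=6: vr[B=4 D=2293/423 E=1301/263 G=4] → run B
t=7: vr[B=5 D=2293/423 E=1301/263 G=4] → run G
t=8: vr[B=5 D=2293/423 E=1301/263 G=5] → run E
t=9: vr[B=5 D=2293/423 E=1813/263 G=5 H=5] → run B
t=10: vr[B=6 D=2293/423 E=1813/263 G=5 H=5] → run G
t=11: vr[B=6 D=2293/423 E=1813/263 G=6 H=5] → run H
t=12: vr[B=6 D=2293/423 E=1813/263 G=6 H=4477/793] → run D
t=13: vr[B=6 D=3317/423 E=1813/263 G=6 H=4477/793] → run H
t=14: vr[B=6 D=3317/423 E=1813/263 G=6 H=4989/793] → run B
t=15: vr[B=7 D=3317/423 E=1813/263 G=6 H=4989/793] → run G
t=16: vr[B=7 D=3317/423 E=1813/263 H=4989/793] → run H
t=17: vr[B=7 D=3317/423 E=1813/263 H=5501/793] → run E
t=18: vr[B=7 D=3317/423 H=5501/793] → run H
t=19: vr[B=7 D=3317/423 H=6013/793] → run B
t=20: vr[D=3317/423 H=6013/793] → run H
t=21: vr[D=3317/423 H=6525/793] → run D
t=22: vr[D=1447/141 H=6525/793] → run H
t=23: vr[D=1447/141 H=7037/793] → run H
t=24: vr[D=1447/141] → run D
t=25: (idle)
t=26: (idle)
t=27: (idle)
t=28: (idle)
t=29: (idle)
t=30: (idle)
t=31: (idle)
t=32: (idle)
t=33: (idle)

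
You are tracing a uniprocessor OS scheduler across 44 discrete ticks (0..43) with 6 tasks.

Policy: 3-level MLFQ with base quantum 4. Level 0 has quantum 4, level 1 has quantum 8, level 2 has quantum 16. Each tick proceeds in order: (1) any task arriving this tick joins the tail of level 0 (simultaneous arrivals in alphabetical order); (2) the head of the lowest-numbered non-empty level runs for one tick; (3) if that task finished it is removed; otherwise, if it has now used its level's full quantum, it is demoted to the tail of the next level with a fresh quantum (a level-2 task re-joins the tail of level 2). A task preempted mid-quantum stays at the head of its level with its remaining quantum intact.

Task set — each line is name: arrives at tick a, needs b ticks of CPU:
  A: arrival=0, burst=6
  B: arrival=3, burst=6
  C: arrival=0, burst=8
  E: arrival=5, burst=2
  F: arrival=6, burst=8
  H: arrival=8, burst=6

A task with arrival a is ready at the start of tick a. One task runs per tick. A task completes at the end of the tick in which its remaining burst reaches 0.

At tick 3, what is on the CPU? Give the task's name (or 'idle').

running at tick 3 = A

t=0: L0/L1/L2 = AC/-/- → run A
t=1: L0/L1/L2 = AC/-/- → run A
t=2: L0/L1/L2 = AC/-/- → run A
t=3: L0/L1/L2 = ACB/-/- → run A
t=4: L0/L1/L2 = CB/A/- → run C
t=5: L0/L1/L2 = CBE/A/- → run C
t=6: L0/L1/L2 = CBEF/A/- → run C
t=7: L0/L1/L2 = CBEF/A/- → run C
t=8: L0/L1/L2 = BEFH/AC/- → run B
t=9: L0/L1/L2 = BEFH/AC/- → run B
t=10: L0/L1/L2 = BEFH/AC/- → run B
t=11: L0/L1/L2 = BEFH/AC/- → run B
t=12: L0/L1/L2 = EFH/ACB/- → run E
t=13: L0/L1/L2 = EFH/ACB/- → run E
t=14: L0/L1/L2 = FH/ACB/- → run F
t=15: L0/L1/L2 = FH/ACB/- → run F
t=16: L0/L1/L2 = FH/ACB/- → run F
t=17: L0/L1/L2 = FH/ACB/- → run F
t=18: L0/L1/L2 = H/ACBF/- → run H
t=19: L0/L1/L2 = H/ACBF/- → run H
t=20: L0/L1/L2 = H/ACBF/- → run H
t=21: L0/L1/L2 = H/ACBF/- → run H
t=22: L0/L1/L2 = -/ACBFH/- → run A
t=23: L0/L1/L2 = -/ACBFH/- → run A
t=24: L0/L1/L2 = -/CBFH/- → run C
t=25: L0/L1/L2 = -/CBFH/- → run C
t=26: L0/L1/L2 = -/CBFH/- → run C
t=27: L0/L1/L2 = -/CBFH/- → run C
t=28: L0/L1/L2 = -/BFH/- → run B
t=29: L0/L1/L2 = -/BFH/- → run B
t=30: L0/L1/L2 = -/FH/- → run F
t=31: L0/L1/L2 = -/FH/- → run F
t=32: L0/L1/L2 = -/FH/- → run F
t=33: L0/L1/L2 = -/FH/- → run F
t=34: L0/L1/L2 = -/H/- → run H
t=35: L0/L1/L2 = -/H/- → run H
t=36: (idle)
t=37: (idle)
t=38: (idle)
t=39: (idle)
t=40: (idle)
t=41: (idle)
t=42: (idle)
t=43: (idle)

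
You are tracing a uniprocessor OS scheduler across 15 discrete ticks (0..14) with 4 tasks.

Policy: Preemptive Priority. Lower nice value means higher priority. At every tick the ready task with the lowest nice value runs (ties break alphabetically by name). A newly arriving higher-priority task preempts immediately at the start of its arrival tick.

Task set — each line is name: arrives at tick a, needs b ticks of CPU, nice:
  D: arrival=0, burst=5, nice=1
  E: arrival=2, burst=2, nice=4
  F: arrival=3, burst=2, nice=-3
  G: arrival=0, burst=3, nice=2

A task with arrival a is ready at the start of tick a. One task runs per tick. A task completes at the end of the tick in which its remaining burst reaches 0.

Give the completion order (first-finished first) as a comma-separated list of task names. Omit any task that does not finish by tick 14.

completion order = F, D, G, E

t=0: ready={D,G} → run D
t=1: ready={D,G} → run D
t=2: ready={D,E,G} → run D
t=3: ready={D,E,F,G} → run F
t=4: ready={D,E,F,G} → run F
t=5: ready={D,E,G} → run D
t=6: ready={D,E,G} → run D
t=7: ready={E,G} → run G
t=8: ready={E,G} → run G
t=9: ready={E,G} → run G
t=10: ready={E} → run E
t=11: ready={E} → run E
t=12: (idle)
t=13: (idle)
t=14: (idle)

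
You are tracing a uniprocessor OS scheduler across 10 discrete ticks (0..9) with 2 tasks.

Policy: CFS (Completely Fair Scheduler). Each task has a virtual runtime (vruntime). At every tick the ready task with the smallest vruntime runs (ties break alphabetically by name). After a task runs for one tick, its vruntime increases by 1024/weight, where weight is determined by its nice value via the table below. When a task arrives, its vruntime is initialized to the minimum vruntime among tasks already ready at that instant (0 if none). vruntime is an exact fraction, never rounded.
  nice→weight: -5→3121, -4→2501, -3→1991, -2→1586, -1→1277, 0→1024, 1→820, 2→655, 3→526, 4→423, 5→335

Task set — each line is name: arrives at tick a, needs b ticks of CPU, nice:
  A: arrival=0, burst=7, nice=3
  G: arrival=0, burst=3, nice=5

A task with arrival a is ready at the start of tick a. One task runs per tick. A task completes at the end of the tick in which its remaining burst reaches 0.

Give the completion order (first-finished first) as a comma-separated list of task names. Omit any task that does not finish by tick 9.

t=0: vr[A=0 G=0] → run A
t=1: vr[A=512/263 G=0] → run G
t=2: vr[A=512/263 G=1024/335] → run A
t=3: vr[A=1024/263 G=1024/335] → run G
t=4: vr[A=1024/263 G=2048/335] → run A
t=5: vr[A=1536/263 G=2048/335] → run A
t=6: vr[A=2048/263 G=2048/335] → run G
t=7: vr[A=2048/263] → run A
t=8: vr[A=2560/263] → run A
t=9: vr[A=3072/263] → run A

completion order = G, A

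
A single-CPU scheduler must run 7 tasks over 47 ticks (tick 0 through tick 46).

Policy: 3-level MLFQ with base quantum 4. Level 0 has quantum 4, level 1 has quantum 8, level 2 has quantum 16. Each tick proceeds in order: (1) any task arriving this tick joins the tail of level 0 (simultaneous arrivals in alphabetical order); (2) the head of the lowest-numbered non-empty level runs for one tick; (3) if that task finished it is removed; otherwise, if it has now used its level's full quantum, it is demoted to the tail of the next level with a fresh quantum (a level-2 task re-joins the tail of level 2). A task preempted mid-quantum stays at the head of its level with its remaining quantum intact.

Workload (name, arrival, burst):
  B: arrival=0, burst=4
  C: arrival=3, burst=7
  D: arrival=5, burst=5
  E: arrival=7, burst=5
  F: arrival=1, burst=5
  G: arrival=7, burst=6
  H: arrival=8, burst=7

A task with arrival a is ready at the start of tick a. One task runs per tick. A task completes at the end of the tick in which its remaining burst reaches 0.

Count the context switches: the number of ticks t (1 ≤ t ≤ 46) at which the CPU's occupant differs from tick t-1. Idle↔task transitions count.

context switches = 13

t=0: L0/L1/L2 = B/-/- → run B
t=1: L0/L1/L2 = BF/-/- → run B
t=2: L0/L1/L2 = BF/-/- → run B
t=3: L0/L1/L2 = BFC/-/- → run B
t=4: L0/L1/L2 = FC/-/- → run F
t=5: L0/L1/L2 = FCD/-/- → run F
t=6: L0/L1/L2 = FCD/-/- → run F
t=7: L0/L1/L2 = FCDEG/-/- → run F
t=8: L0/L1/L2 = CDEGH/F/- → run C
t=9: L0/L1/L2 = CDEGH/F/- → run C
t=10: L0/L1/L2 = CDEGH/F/- → run C
t=11: L0/L1/L2 = CDEGH/F/- → run C
t=12: L0/L1/L2 = DEGH/FC/- → run D
t=13: L0/L1/L2 = DEGH/FC/- → run D
t=14: L0/L1/L2 = DEGH/FC/- → run D
t=15: L0/L1/L2 = DEGH/FC/- → run D
t=16: L0/L1/L2 = EGH/FCD/- → run E
t=17: L0/L1/L2 = EGH/FCD/- → run E
t=18: L0/L1/L2 = EGH/FCD/- → run E
t=19: L0/L1/L2 = EGH/FCD/- → run E
t=20: L0/L1/L2 = GH/FCDE/- → run G
t=21: L0/L1/L2 = GH/FCDE/- → run G
t=22: L0/L1/L2 = GH/FCDE/- → run G
t=23: L0/L1/L2 = GH/FCDE/- → run G
t=24: L0/L1/L2 = H/FCDEG/- → run H
t=25: L0/L1/L2 = H/FCDEG/- → run H
t=26: L0/L1/L2 = H/FCDEG/- → run H
t=27: L0/L1/L2 = H/FCDEG/- → run H
t=28: L0/L1/L2 = -/FCDEGH/- → run F
t=29: L0/L1/L2 = -/CDEGH/- → run C
t=30: L0/L1/L2 = -/CDEGH/- → run C
t=31: L0/L1/L2 = -/CDEGH/- → run C
t=32: L0/L1/L2 = -/DEGH/- → run D
t=33: L0/L1/L2 = -/EGH/- → run E
t=34: L0/L1/L2 = -/GH/- → run G
t=35: L0/L1/L2 = -/GH/- → run G
t=36: L0/L1/L2 = -/H/- → run H
t=37: L0/L1/L2 = -/H/- → run H
t=38: L0/L1/L2 = -/H/- → run H
t=39: (idle)
t=40: (idle)
t=41: (idle)
t=42: (idle)
t=43: (idle)
t=44: (idle)
t=45: (idle)
t=46: (idle)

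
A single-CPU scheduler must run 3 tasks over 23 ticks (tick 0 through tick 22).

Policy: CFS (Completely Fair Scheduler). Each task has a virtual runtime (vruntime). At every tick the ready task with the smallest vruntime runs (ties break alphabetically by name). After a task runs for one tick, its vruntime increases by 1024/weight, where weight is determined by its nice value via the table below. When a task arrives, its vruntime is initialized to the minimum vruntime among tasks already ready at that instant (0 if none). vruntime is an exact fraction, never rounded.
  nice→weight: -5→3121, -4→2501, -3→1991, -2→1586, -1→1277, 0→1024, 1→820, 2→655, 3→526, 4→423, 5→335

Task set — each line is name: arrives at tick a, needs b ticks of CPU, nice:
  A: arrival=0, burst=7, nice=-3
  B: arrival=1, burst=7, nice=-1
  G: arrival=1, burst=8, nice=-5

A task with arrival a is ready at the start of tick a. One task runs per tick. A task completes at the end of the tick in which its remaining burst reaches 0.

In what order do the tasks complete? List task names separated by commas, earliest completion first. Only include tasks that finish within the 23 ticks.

t=0: vr[A=0] → run A
t=1: vr[A=1024/1991 B=1024/1991 G=1024/1991] → run A
t=2: vr[A=2048/1991 B=1024/1991 G=1024/1991] → run B
t=3: vr[A=2048/1991 B=3346432/2542507 G=1024/1991] → run G
t=4: vr[A=2048/1991 B=3346432/2542507 G=5234688/6213911] → run G
t=5: vr[A=2048/1991 B=3346432/2542507 G=7273472/6213911] → run A
t=6: vr[A=3072/1991 B=3346432/2542507 G=7273472/6213911] → run G
t=7: vr[A=3072/1991 B=3346432/2542507 G=9312256/6213911] → run B
t=8: vr[A=3072/1991 B=5385216/2542507 G=9312256/6213911] → run G
t=9: vr[A=3072/1991 B=5385216/2542507 G=11351040/6213911] → run A
t=10: vr[A=4096/1991 B=5385216/2542507 G=11351040/6213911] → run G
t=11: vr[A=4096/1991 B=5385216/2542507 G=13389824/6213911] → run A
t=12: vr[A=5120/1991 B=5385216/2542507 G=13389824/6213911] → run B
t=13: vr[A=5120/1991 B=7424000/2542507 G=13389824/6213911] → run G
t=14: vr[A=5120/1991 B=7424000/2542507 G=15428608/6213911] → run G
t=15: vr[A=5120/1991 B=7424000/2542507 G=17467392/6213911] → run A
t=16: vr[A=6144/1991 B=7424000/2542507 G=17467392/6213911] → run G
t=17: vr[A=6144/1991 B=7424000/2542507] → run B
t=18: vr[A=6144/1991 B=9462784/2542507] → run A
t=19: vr[B=9462784/2542507] → run B
t=20: vr[B=11501568/2542507] → run B
t=21: vr[B=13540352/2542507] → run B
t=22: (idle)

completion order = G, A, B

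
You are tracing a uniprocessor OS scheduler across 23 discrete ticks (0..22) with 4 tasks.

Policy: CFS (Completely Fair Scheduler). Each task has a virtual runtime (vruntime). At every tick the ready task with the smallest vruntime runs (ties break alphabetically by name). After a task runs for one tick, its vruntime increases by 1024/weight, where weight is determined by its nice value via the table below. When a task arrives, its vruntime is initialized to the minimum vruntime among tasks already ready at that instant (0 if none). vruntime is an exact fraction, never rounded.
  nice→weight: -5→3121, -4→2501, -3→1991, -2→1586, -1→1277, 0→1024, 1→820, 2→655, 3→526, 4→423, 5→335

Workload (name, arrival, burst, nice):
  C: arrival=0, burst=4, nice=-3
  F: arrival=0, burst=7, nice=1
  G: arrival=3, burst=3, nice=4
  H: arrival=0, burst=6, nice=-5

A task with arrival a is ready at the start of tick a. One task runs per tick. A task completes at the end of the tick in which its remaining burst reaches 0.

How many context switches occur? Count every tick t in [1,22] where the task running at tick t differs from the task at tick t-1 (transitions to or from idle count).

context switches = 17

t=0: vr[C=0 F=0 H=0] → run C
t=1: vr[C=1024/1991 F=0 H=0] → run F
t=2: vr[C=1024/1991 F=256/205 H=0] → run H
t=3: vr[C=1024/1991 F=256/205 G=1024/3121 H=1024/3121] → run G
t=4: vr[C=1024/1991 F=256/205 G=3629056/1320183 H=1024/3121] → run H
t=5: vr[C=1024/1991 F=256/205 G=3629056/1320183 H=2048/3121] → run C
t=6: vr[C=2048/1991 F=256/205 G=3629056/1320183 H=2048/3121] → run H
t=7: vr[C=2048/1991 F=256/205 G=3629056/1320183 H=3072/3121] → run H
t=8: vr[C=2048/1991 F=256/205 G=3629056/1320183 H=4096/3121] → run C
t=9: vr[C=3072/1991 F=256/205 G=3629056/1320183 H=4096/3121] → run F
t=10: vr[C=3072/1991 F=512/205 G=3629056/1320183 H=4096/3121] → run H
t=11: vr[C=3072/1991 F=512/205 G=3629056/1320183 H=5120/3121] → run C
t=12: vr[F=512/205 G=3629056/1320183 H=5120/3121] → run H
t=13: vr[F=512/205 G=3629056/1320183] → run F
t=14: vr[F=768/205 G=3629056/1320183] → run G
t=15: vr[F=768/205 G=6824960/1320183] → run F
t=16: vr[F=1024/205 G=6824960/1320183] → run F
t=17: vr[F=256/41 G=6824960/1320183] → run G
t=18: vr[F=256/41] → run F
t=19: vr[F=1536/205] → run F
t=20: (idle)
t=21: (idle)
t=22: (idle)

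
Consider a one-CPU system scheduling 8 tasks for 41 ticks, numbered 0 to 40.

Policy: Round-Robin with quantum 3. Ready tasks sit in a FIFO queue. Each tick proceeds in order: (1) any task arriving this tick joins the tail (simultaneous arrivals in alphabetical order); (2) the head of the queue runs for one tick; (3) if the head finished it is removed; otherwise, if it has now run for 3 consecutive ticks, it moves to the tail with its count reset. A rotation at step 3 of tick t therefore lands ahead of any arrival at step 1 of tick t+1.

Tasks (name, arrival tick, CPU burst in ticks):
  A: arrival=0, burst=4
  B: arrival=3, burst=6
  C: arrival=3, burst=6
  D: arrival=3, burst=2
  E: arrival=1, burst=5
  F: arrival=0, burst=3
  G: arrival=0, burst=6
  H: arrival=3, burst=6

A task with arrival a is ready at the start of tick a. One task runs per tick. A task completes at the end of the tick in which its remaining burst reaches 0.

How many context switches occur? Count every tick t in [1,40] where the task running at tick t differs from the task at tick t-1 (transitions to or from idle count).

t=0: queue=[A,F,G] q_used=0 → run A
t=1: queue=[A,F,G,E] q_used=1 → run A
t=2: queue=[A,F,G,E] q_used=2 → run A
t=3: queue=[F,G,E,A,B,C,D,H] q_used=0 → run F
t=4: queue=[F,G,E,A,B,C,D,H] q_used=1 → run F
t=5: queue=[F,G,E,A,B,C,D,H] q_used=2 → run F
t=6: queue=[G,E,A,B,C,D,H] q_used=0 → run G
t=7: queue=[G,E,A,B,C,D,H] q_used=1 → run G
t=8: queue=[G,E,A,B,C,D,H] q_used=2 → run G
t=9: queue=[E,A,B,C,D,H,G] q_used=0 → run E
t=10: queue=[E,A,B,C,D,H,G] q_used=1 → run E
t=11: queue=[E,A,B,C,D,H,G] q_used=2 → run E
t=12: queue=[A,B,C,D,H,G,E] q_used=0 → run A
t=13: queue=[B,C,D,H,G,E] q_used=0 → run B
t=14: queue=[B,C,D,H,G,E] q_used=1 → run B
t=15: queue=[B,C,D,H,G,E] q_used=2 → run B
t=16: queue=[C,D,H,G,E,B] q_used=0 → run C
t=17: queue=[C,D,H,G,E,B] q_used=1 → run C
t=18: queue=[C,D,H,G,E,B] q_used=2 → run C
t=19: queue=[D,H,G,E,B,C] q_used=0 → run D
t=20: queue=[D,H,G,E,B,C] q_used=1 → run D
t=21: queue=[H,G,E,B,C] q_used=0 → run H
t=22: queue=[H,G,E,B,C] q_used=1 → run H
t=23: queue=[H,G,E,B,C] q_used=2 → run H
t=24: queue=[G,E,B,C,H] q_used=0 → run G
t=25: queue=[G,E,B,C,H] q_used=1 → run G
t=26: queue=[G,E,B,C,H] q_used=2 → run G
t=27: queue=[E,B,C,H] q_used=0 → run E
t=28: queue=[E,B,C,H] q_used=1 → run E
t=29: queue=[B,C,H] q_used=0 → run B
t=30: queue=[B,C,H] q_used=1 → run B
t=31: queue=[B,C,H] q_used=2 → run B
t=32: queue=[C,H] q_used=0 → run C
t=33: queue=[C,H] q_used=1 → run C
t=34: queue=[C,H] q_used=2 → run C
t=35: queue=[H] q_used=0 → run H
t=36: queue=[H] q_used=1 → run H
t=37: queue=[H] q_used=2 → run H
t=38: (idle)
t=39: (idle)
t=40: (idle)

context switches = 14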